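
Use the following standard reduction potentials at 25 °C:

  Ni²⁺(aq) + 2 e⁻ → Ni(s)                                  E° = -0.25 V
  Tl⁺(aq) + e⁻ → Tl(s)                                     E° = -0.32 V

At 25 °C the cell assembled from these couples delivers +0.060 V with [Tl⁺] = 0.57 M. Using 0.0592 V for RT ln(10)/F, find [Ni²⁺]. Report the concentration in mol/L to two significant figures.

0.15 M

Ni²⁺/Ni is the cathode, Tl⁺/Tl the anode: E°cell = +0.07 V, n = 2.
Overall reaction: Ni²⁺(aq) + 2 Tl(s) → Ni(s) + 2 Tl⁺(aq); Q = [Tl⁺]^2/[Ni²⁺]^1.
From E = E° − (0.0592/n) log Q: log Q = (E° − E)·n/0.0592 = (+0.07 − (+0.060))·2/0.0592 = 0.3378.
So 1·log[Ni²⁺] = 2·log(0.57) − log Q = -0.4883 − (0.3378) = -0.8261; [Ni²⁺] = 10^(-0.8261) ≈ 0.15 M.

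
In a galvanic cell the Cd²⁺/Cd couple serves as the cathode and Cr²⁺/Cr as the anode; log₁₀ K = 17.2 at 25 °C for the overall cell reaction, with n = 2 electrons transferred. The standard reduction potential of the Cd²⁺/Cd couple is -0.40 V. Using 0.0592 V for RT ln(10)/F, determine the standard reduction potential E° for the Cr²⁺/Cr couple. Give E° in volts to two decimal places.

-0.91 V

E°cell = (0.0592/n)·log K = (0.0592/2)(17.2) = +0.509 V.
Since Cd²⁺/Cd is the cathode and Cr²⁺/Cr the anode, E°cell = E°(Cd²⁺/Cd) − E°(Cr²⁺/Cr).
So E°(Cr²⁺/Cr) = E°(Cd²⁺/Cd) − E°cell = (-0.40) − (+0.509) = -0.91 V.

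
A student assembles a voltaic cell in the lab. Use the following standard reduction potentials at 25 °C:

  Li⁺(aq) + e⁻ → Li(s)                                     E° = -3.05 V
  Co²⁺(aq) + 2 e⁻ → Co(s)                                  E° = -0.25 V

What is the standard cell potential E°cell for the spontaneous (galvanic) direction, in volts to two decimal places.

+2.80 V

The Co²⁺/Co couple has the higher reduction potential, so it is the cathode; Li⁺/Li is oxidised at the anode.
E°cell = E°(cathode) − E°(anode) = (-0.25) − (-3.05) = +2.80 V.
Since E°cell > 0, the reaction is spontaneous under standard conditions.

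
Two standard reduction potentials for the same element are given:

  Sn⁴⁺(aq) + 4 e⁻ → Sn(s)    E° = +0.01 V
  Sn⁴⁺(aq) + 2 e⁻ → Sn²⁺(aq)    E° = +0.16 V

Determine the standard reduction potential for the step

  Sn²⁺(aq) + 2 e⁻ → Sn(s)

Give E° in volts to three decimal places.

-0.140 V

Sequential free energies add, so n₃E°₃ = n₁E°₁ + n₂E°₂.
With n₃ = 4, and the known step contributing 2×(+0.16) V, the unknown satisfies 2·E° = 4×(+0.01) − 2×(+0.16) = -0.280.
E° = -0.280 / 2 = -0.140 V.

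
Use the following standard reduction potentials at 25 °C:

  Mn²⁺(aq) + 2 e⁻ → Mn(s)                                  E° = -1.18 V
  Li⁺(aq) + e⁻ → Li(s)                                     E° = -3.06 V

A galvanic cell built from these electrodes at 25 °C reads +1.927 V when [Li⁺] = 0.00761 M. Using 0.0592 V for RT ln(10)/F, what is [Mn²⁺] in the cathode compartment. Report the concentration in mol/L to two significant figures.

Mn²⁺/Mn is the cathode, Li⁺/Li the anode: E°cell = +1.88 V, n = 2.
Overall reaction: Mn²⁺(aq) + 2 Li(s) → Mn(s) + 2 Li⁺(aq); Q = [Li⁺]^2/[Mn²⁺]^1.
From E = E° − (0.0592/n) log Q: log Q = (E° − E)·n/0.0592 = (+1.88 − (+1.927))·2/0.0592 = -1.5878.
So 1·log[Mn²⁺] = 2·log(0.00761) − log Q = -4.2372 − (-1.5878) = -2.6494; [Mn²⁺] = 10^(-2.6494) ≈ 0.0022 M.

0.0022 M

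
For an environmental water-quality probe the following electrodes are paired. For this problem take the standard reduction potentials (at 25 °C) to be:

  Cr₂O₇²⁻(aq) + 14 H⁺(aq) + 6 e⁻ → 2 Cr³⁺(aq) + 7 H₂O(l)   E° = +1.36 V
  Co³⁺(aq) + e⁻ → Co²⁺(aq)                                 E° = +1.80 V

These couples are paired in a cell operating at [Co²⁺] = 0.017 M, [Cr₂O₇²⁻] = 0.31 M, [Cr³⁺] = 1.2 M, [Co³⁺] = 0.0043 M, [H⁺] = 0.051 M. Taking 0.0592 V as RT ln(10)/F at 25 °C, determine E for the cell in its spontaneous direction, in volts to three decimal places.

+0.590 V

Co³⁺/Co²⁺ is the cathode (higher E°), Cr₂O₇²⁻/Cr³⁺ the anode: E°cell = +1.80 − (+1.36) = +0.44 V, n = 6.
Overall: 6 Co³⁺(aq) + 2 Cr³⁺(aq) + 7 H₂O(l) → 6 Co²⁺(aq) + Cr₂O₇²⁻(aq) + 14 H⁺(aq)
Q = [Co²⁺]^6·[Cr₂O₇²⁻]·[H⁺]^14 / ([Co³⁺]^6·[Cr³⁺]^2); log Q = -15.179.
E = E° − (0.0592/n) log Q = +0.44 − (0.0592/6)(-15.179) = +0.590 V.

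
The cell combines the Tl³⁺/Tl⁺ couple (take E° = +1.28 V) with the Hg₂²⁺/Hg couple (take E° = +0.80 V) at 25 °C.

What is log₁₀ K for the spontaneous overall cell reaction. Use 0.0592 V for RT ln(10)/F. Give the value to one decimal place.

16.2

Cathode: Tl³⁺/Tl⁺; anode: Hg₂²⁺/Hg. E°cell = +0.48 V, n = 2.
log K = nE°cell / 0.0592 = (2)(+0.48) / 0.0592 = 16.2.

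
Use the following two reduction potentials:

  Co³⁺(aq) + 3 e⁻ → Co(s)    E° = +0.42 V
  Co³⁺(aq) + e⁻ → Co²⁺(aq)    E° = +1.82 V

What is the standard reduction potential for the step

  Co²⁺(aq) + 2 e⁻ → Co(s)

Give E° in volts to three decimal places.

Sequential free energies add, so n₃E°₃ = n₁E°₁ + n₂E°₂.
With n₃ = 3, and the known step contributing 1×(+1.82) V, the unknown satisfies 2·E° = 3×(+0.42) − 1×(+1.82) = -0.560.
E° = -0.560 / 2 = -0.280 V.

-0.280 V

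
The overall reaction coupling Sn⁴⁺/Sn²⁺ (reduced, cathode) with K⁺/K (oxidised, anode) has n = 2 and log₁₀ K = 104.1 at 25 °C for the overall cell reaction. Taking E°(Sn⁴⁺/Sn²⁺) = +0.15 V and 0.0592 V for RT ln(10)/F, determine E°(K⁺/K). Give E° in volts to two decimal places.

-2.93 V

E°cell = (0.0592/n)·log K = (0.0592/2)(104.1) = +3.081 V.
Since Sn⁴⁺/Sn²⁺ is the cathode and K⁺/K the anode, E°cell = E°(Sn⁴⁺/Sn²⁺) − E°(K⁺/K).
So E°(K⁺/K) = E°(Sn⁴⁺/Sn²⁺) − E°cell = (+0.15) − (+3.081) = -2.93 V.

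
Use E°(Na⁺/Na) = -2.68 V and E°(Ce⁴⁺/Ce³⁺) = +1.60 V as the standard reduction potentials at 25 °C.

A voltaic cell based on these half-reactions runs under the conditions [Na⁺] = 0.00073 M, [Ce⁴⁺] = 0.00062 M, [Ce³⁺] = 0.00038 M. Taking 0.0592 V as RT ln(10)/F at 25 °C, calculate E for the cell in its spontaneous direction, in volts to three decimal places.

+4.478 V

Ce⁴⁺/Ce³⁺ is the cathode (higher E°), Na⁺/Na the anode: E°cell = +1.60 − (-2.68) = +4.28 V, n = 1.
Overall: Ce⁴⁺(aq) + Na(s) → Ce³⁺(aq) + Na⁺(aq)
Q = [Ce³⁺]·[Na⁺] / ([Ce⁴⁺]); log Q = -3.349.
E = E° − (0.0592/n) log Q = +4.28 − (0.0592/1)(-3.349) = +4.478 V.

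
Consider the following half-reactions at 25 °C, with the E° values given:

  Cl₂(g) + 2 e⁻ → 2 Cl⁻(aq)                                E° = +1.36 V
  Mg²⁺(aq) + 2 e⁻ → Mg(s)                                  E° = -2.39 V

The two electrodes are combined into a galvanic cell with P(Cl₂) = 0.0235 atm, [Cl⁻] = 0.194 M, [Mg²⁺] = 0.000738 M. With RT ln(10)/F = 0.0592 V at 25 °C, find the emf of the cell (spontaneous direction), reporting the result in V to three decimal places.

+3.837 V

Cl₂/Cl⁻ is the cathode (higher E°), Mg²⁺/Mg the anode: E°cell = +1.36 − (-2.39) = +3.75 V, n = 2.
Overall: Cl₂(g) + Mg(s) → 2 Cl⁻(aq) + Mg²⁺(aq)
Q = [Cl⁻]^2·[Mg²⁺] / (P(Cl₂)); log Q = -2.927.
E = E° − (0.0592/n) log Q = +3.75 − (0.0592/2)(-2.927) = +3.837 V.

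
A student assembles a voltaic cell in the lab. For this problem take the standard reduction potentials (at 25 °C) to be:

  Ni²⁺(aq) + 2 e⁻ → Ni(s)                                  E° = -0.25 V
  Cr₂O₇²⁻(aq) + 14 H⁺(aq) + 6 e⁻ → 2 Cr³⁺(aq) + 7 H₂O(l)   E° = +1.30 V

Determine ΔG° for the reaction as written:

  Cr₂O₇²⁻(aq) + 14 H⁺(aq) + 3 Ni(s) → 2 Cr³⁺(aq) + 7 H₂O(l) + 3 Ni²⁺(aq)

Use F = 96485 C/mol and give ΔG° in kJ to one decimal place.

As written, Cr₂O₇²⁻/Cr³⁺ is reduced (cathode) and Ni²⁺/Ni is oxidised (anode), so E°cell = (+1.30) − (-0.25) = +1.55 V.
Balancing electrons gives n = 6.
ΔG° = −nFE° = −(6)(96485)(+1.55) = -897,310 J = -897.3 kJ.

-897.3 kJ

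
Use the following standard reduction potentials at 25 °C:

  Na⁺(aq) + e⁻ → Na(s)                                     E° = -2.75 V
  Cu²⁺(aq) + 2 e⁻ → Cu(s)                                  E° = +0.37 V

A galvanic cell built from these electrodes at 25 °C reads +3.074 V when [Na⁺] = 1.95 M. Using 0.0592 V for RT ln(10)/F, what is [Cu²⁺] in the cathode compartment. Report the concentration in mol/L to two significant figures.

0.11 M

Cu²⁺/Cu is the cathode, Na⁺/Na the anode: E°cell = +3.12 V, n = 2.
Overall reaction: Cu²⁺(aq) + 2 Na(s) → Cu(s) + 2 Na⁺(aq); Q = [Na⁺]^2/[Cu²⁺]^1.
From E = E° − (0.0592/n) log Q: log Q = (E° − E)·n/0.0592 = (+3.12 − (+3.074))·2/0.0592 = 1.5541.
So 1·log[Cu²⁺] = 2·log(1.95) − log Q = 0.5801 − (1.5541) = -0.9740; [Cu²⁺] = 10^(-0.9740) ≈ 0.11 M.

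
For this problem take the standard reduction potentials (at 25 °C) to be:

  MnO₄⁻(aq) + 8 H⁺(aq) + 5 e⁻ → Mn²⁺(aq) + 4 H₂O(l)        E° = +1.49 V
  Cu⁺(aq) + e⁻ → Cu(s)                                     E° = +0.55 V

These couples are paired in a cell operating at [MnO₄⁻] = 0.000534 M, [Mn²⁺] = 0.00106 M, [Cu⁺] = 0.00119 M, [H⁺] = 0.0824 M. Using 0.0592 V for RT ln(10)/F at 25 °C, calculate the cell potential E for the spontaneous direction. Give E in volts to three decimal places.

MnO₄⁻/Mn²⁺ is the cathode (higher E°), Cu⁺/Cu the anode: E°cell = +1.49 − (+0.55) = +0.94 V, n = 5.
Overall: MnO₄⁻(aq) + 8 H⁺(aq) + 5 Cu(s) → Mn²⁺(aq) + 4 H₂O(l) + 5 Cu⁺(aq)
Q = [Mn²⁺]·[Cu⁺]^5 / ([MnO₄⁻]·[H⁺]^8); log Q = -5.652.
E = E° − (0.0592/n) log Q = +0.94 − (0.0592/5)(-5.652) = +1.007 V.

+1.007 V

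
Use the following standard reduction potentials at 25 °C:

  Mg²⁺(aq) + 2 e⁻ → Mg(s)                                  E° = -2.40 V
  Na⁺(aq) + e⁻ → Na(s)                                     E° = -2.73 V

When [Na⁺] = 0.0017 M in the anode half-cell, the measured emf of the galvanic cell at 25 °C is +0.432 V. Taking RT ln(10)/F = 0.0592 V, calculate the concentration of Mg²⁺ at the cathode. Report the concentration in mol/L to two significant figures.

Mg²⁺/Mg is the cathode, Na⁺/Na the anode: E°cell = +0.33 V, n = 2.
Overall reaction: Mg²⁺(aq) + 2 Na(s) → Mg(s) + 2 Na⁺(aq); Q = [Na⁺]^2/[Mg²⁺]^1.
From E = E° − (0.0592/n) log Q: log Q = (E° − E)·n/0.0592 = (+0.33 − (+0.432))·2/0.0592 = -3.4459.
So 1·log[Mg²⁺] = 2·log(0.0017) − log Q = -5.5391 − (-3.4459) = -2.0932; [Mg²⁺] = 10^(-2.0932) ≈ 0.0081 M.

0.0081 M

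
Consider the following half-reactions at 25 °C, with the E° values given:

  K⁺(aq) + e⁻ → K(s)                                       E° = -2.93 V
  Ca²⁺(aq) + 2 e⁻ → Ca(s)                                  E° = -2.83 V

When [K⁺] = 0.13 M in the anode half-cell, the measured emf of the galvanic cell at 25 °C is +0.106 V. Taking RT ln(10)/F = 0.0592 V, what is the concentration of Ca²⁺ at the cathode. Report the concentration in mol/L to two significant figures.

Ca²⁺/Ca is the cathode, K⁺/K the anode: E°cell = +0.10 V, n = 2.
Overall reaction: Ca²⁺(aq) + 2 K(s) → Ca(s) + 2 K⁺(aq); Q = [K⁺]^2/[Ca²⁺]^1.
From E = E° − (0.0592/n) log Q: log Q = (E° − E)·n/0.0592 = (+0.10 − (+0.106))·2/0.0592 = -0.2027.
So 1·log[Ca²⁺] = 2·log(0.13) − log Q = -1.7721 − (-0.2027) = -1.5694; [Ca²⁺] = 10^(-1.5694) ≈ 0.027 M.

0.027 M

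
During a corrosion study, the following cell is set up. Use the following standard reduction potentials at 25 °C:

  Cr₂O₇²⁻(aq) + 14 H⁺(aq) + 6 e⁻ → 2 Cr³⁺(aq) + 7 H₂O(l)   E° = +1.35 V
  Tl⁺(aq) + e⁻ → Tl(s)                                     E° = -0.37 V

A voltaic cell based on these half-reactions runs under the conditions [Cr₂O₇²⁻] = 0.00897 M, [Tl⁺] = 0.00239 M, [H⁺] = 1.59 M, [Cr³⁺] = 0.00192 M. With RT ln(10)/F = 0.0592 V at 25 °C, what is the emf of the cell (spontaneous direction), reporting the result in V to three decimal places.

Cr₂O₇²⁻/Cr³⁺ is the cathode (higher E°), Tl⁺/Tl the anode: E°cell = +1.35 − (-0.37) = +1.72 V, n = 6.
Overall: Cr₂O₇²⁻(aq) + 14 H⁺(aq) + 6 Tl(s) → 2 Cr³⁺(aq) + 7 H₂O(l) + 6 Tl⁺(aq)
Q = [Cr³⁺]^2·[Tl⁺]^6 / ([Cr₂O₇²⁻]·[H⁺]^14); log Q = -21.935.
E = E° − (0.0592/n) log Q = +1.72 − (0.0592/6)(-21.935) = +1.936 V.

+1.936 V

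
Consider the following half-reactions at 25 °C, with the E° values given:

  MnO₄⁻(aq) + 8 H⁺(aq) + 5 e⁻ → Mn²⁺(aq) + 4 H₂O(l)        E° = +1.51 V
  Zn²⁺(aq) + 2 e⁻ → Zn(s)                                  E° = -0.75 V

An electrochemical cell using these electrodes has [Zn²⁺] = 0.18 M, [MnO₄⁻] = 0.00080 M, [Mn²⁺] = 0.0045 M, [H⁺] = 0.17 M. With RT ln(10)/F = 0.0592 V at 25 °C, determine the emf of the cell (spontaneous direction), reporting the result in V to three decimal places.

MnO₄⁻/Mn²⁺ is the cathode (higher E°), Zn²⁺/Zn the anode: E°cell = +1.51 − (-0.75) = +2.26 V, n = 10.
Overall: 2 MnO₄⁻(aq) + 16 H⁺(aq) + 5 Zn(s) → 2 Mn²⁺(aq) + 8 H₂O(l) + 5 Zn²⁺(aq)
Q = [Mn²⁺]^2·[Zn²⁺]^5 / ([MnO₄⁻]^2·[H⁺]^16); log Q = 10.089.
E = E° − (0.0592/n) log Q = +2.26 − (0.0592/10)(10.089) = +2.200 V.

+2.200 V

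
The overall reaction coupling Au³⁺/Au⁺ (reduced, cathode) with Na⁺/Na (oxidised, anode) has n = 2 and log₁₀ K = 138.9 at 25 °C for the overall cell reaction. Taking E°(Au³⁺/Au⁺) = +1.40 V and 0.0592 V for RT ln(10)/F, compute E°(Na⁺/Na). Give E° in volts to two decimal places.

E°cell = (0.0592/n)·log K = (0.0592/2)(138.9) = +4.111 V.
Since Au³⁺/Au⁺ is the cathode and Na⁺/Na the anode, E°cell = E°(Au³⁺/Au⁺) − E°(Na⁺/Na).
So E°(Na⁺/Na) = E°(Au³⁺/Au⁺) − E°cell = (+1.40) − (+4.111) = -2.71 V.

-2.71 V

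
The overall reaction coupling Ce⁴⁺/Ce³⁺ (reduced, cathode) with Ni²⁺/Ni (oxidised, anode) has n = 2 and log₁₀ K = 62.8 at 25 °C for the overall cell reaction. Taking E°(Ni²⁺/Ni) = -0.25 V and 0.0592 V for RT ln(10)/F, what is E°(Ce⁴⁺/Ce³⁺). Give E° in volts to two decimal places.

E°cell = (0.0592/n)·log K = (0.0592/2)(62.8) = +1.859 V.
Since Ce⁴⁺/Ce³⁺ is the cathode and Ni²⁺/Ni the anode, E°cell = E°(Ce⁴⁺/Ce³⁺) − E°(Ni²⁺/Ni).
So E°(Ce⁴⁺/Ce³⁺) = E°cell + E°(Ni²⁺/Ni) = +1.859 + (-0.25) = +1.61 V.

+1.61 V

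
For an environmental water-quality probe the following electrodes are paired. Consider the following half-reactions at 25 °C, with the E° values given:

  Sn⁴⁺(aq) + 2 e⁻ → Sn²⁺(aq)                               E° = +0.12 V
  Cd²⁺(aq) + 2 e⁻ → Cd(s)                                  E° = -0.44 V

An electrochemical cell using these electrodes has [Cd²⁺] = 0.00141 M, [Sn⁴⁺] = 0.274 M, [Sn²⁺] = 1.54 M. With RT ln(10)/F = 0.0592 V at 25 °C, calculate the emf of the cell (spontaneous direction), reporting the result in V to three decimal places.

Sn⁴⁺/Sn²⁺ is the cathode (higher E°), Cd²⁺/Cd the anode: E°cell = +0.12 − (-0.44) = +0.56 V, n = 2.
Overall: Sn⁴⁺(aq) + Cd(s) → Sn²⁺(aq) + Cd²⁺(aq)
Q = [Sn²⁺]·[Cd²⁺] / ([Sn⁴⁺]); log Q = -2.101.
E = E° − (0.0592/n) log Q = +0.56 − (0.0592/2)(-2.101) = +0.622 V.

+0.622 V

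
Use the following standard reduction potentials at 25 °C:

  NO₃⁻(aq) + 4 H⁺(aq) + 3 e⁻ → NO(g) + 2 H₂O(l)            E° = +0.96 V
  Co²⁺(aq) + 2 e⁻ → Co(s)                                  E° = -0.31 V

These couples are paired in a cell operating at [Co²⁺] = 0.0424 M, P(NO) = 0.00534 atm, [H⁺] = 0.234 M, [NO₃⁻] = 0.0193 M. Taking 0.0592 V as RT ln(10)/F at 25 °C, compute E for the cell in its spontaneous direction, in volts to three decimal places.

NO₃⁻/NO is the cathode (higher E°), Co²⁺/Co the anode: E°cell = +0.96 − (-0.31) = +1.27 V, n = 6.
Overall: 2 NO₃⁻(aq) + 8 H⁺(aq) + 3 Co(s) → 2 NO(g) + 4 H₂O(l) + 3 Co²⁺(aq)
Q = P(NO)^2·[Co²⁺]^3 / ([NO₃⁻]^2·[H⁺]^8); log Q = -0.188.
E = E° − (0.0592/n) log Q = +1.27 − (0.0592/6)(-0.188) = +1.272 V.

+1.272 V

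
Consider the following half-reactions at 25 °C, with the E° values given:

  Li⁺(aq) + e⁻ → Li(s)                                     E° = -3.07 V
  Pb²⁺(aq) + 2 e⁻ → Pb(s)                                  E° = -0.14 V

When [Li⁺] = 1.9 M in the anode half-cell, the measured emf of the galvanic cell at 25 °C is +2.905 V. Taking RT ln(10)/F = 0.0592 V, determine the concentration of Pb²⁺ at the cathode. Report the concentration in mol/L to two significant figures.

0.52 M

Pb²⁺/Pb is the cathode, Li⁺/Li the anode: E°cell = +2.93 V, n = 2.
Overall reaction: Pb²⁺(aq) + 2 Li(s) → Pb(s) + 2 Li⁺(aq); Q = [Li⁺]^2/[Pb²⁺]^1.
From E = E° − (0.0592/n) log Q: log Q = (E° − E)·n/0.0592 = (+2.93 − (+2.905))·2/0.0592 = 0.8446.
So 1·log[Pb²⁺] = 2·log(1.9) − log Q = 0.5575 − (0.8446) = -0.2871; [Pb²⁺] = 10^(-0.2871) ≈ 0.52 M.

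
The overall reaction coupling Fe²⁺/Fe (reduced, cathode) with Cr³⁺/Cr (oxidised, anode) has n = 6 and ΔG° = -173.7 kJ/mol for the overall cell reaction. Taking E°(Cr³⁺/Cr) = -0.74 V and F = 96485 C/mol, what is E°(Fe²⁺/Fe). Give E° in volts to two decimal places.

E°cell = −ΔG°/(nF) = −(-173.7×10³)/((6)(96485)) = +0.300 V.
Since Fe²⁺/Fe is the cathode and Cr³⁺/Cr the anode, E°cell = E°(Fe²⁺/Fe) − E°(Cr³⁺/Cr).
So E°(Fe²⁺/Fe) = E°cell + E°(Cr³⁺/Cr) = +0.300 + (-0.74) = -0.44 V.

-0.44 V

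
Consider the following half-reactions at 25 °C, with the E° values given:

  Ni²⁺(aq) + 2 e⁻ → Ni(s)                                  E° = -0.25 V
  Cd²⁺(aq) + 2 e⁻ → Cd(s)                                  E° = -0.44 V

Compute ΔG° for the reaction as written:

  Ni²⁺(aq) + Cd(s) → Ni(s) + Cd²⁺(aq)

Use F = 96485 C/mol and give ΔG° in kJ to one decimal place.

As written, Ni²⁺/Ni is reduced (cathode) and Cd²⁺/Cd is oxidised (anode), so E°cell = (-0.25) − (-0.44) = +0.19 V.
Balancing electrons gives n = 2.
ΔG° = −nFE° = −(2)(96485)(+0.19) = -36,664 J = -36.7 kJ.

-36.7 kJ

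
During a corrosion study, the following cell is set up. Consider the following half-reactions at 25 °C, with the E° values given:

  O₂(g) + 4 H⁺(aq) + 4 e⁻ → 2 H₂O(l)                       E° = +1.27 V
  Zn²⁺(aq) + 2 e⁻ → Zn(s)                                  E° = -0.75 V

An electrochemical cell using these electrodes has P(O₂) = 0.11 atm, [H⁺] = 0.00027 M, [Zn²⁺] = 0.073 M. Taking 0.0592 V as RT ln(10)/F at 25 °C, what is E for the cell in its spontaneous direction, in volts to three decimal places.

O₂/H₂O is the cathode (higher E°), Zn²⁺/Zn the anode: E°cell = +1.27 − (-0.75) = +2.02 V, n = 4.
Overall: O₂(g) + 4 H⁺(aq) + 2 Zn(s) → 2 H₂O(l) + 2 Zn²⁺(aq)
Q = [Zn²⁺]^2 / (P(O₂)·[H⁺]^4); log Q = 12.960.
E = E° − (0.0592/n) log Q = +2.02 − (0.0592/4)(12.960) = +1.828 V.

+1.828 V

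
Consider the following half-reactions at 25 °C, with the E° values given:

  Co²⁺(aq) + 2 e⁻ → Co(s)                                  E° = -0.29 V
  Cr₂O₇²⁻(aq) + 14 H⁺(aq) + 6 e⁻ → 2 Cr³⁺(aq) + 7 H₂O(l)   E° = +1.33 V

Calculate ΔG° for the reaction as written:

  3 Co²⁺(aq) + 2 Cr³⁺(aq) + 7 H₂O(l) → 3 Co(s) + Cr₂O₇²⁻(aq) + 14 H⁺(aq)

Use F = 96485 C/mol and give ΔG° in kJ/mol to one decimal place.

As written, Co²⁺/Co is reduced (cathode) and Cr₂O₇²⁻/Cr³⁺ is oxidised (anode), so E°cell = (-0.29) − (+1.33) = -1.62 V.
Balancing electrons gives n = 6.
ΔG° = −nFE° = −(6)(96485)(-1.62) = 937,834 J = +937.8 kJ/mol.

+937.8 kJ/mol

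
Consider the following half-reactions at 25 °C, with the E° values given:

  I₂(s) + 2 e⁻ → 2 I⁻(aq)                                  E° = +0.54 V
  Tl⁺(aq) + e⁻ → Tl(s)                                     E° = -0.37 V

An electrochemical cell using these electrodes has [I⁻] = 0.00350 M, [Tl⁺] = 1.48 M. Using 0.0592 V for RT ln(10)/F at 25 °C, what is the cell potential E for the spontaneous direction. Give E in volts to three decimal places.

+1.045 V

I₂/I⁻ is the cathode (higher E°), Tl⁺/Tl the anode: E°cell = +0.54 − (-0.37) = +0.91 V, n = 2.
Overall: I₂(s) + 2 Tl(s) → 2 I⁻(aq) + 2 Tl⁺(aq)
Q = [I⁻]^2·[Tl⁺]^2; log Q = -4.571.
E = E° − (0.0592/n) log Q = +0.91 − (0.0592/2)(-4.571) = +1.045 V.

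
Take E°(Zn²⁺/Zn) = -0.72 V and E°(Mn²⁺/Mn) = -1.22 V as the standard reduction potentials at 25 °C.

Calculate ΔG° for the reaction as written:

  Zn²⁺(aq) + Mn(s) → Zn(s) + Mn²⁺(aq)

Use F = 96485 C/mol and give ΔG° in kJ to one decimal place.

As written, Zn²⁺/Zn is reduced (cathode) and Mn²⁺/Mn is oxidised (anode), so E°cell = (-0.72) − (-1.22) = +0.50 V.
Balancing electrons gives n = 2.
ΔG° = −nFE° = −(2)(96485)(+0.50) = -96,485 J = -96.5 kJ.

-96.5 kJ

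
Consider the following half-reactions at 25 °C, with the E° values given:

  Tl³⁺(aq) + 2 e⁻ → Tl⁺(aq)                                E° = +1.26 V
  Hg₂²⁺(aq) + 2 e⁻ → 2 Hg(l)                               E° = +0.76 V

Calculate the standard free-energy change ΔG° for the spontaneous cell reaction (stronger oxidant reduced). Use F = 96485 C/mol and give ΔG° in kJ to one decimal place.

Tl³⁺/Tl⁺ (E° = +1.26 V) is the cathode; Hg₂²⁺/Hg (E° = +0.76 V) is the anode, so E°cell = +0.50 V.
Balancing electrons gives n = 2 (lcm of 2 and 2).
ΔG° = −nFE° = −(2)(96485)(+0.50) = -96,485 J = -96.5 kJ.

-96.5 kJ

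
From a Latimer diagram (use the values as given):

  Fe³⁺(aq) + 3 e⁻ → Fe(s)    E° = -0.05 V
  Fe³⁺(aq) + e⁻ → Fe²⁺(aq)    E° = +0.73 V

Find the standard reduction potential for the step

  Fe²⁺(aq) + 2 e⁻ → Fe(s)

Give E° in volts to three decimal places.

-0.440 V

Sequential free energies add, so n₃E°₃ = n₁E°₁ + n₂E°₂.
With n₃ = 3, and the known step contributing 1×(+0.73) V, the unknown satisfies 2·E° = 3×(-0.05) − 1×(+0.73) = -0.880.
E° = -0.880 / 2 = -0.440 V.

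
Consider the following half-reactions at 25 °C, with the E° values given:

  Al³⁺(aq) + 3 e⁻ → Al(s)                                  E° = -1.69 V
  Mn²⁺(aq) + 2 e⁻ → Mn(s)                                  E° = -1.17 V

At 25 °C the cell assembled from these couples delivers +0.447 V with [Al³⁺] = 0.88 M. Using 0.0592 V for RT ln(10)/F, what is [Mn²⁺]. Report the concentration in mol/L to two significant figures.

0.0031 M

Mn²⁺/Mn is the cathode, Al³⁺/Al the anode: E°cell = +0.52 V, n = 6.
Overall reaction: 3 Mn²⁺(aq) + 2 Al(s) → 3 Mn(s) + 2 Al³⁺(aq); Q = [Al³⁺]^2/[Mn²⁺]^3.
From E = E° − (0.0592/n) log Q: log Q = (E° − E)·n/0.0592 = (+0.52 − (+0.447))·6/0.0592 = 7.3986.
So 3·log[Mn²⁺] = 2·log(0.88) − log Q = -0.1110 − (7.3986) = -7.5096; log[Mn²⁺] = -7.5096 / 3 = -2.5032; [Mn²⁺] = 10^(-2.5032) ≈ 0.0031 M.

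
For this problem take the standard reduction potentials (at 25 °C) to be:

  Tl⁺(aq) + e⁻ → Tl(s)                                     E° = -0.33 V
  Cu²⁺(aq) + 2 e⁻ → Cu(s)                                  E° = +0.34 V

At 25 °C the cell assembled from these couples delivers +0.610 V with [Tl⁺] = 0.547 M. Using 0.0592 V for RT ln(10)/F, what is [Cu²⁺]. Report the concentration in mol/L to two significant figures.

Cu²⁺/Cu is the cathode, Tl⁺/Tl the anode: E°cell = +0.67 V, n = 2.
Overall reaction: Cu²⁺(aq) + 2 Tl(s) → Cu(s) + 2 Tl⁺(aq); Q = [Tl⁺]^2/[Cu²⁺]^1.
From E = E° − (0.0592/n) log Q: log Q = (E° − E)·n/0.0592 = (+0.67 − (+0.610))·2/0.0592 = 2.0270.
So 1·log[Cu²⁺] = 2·log(0.547) − log Q = -0.5240 − (2.0270) = -2.5510; [Cu²⁺] = 10^(-2.5510) ≈ 0.0028 M.

0.0028 M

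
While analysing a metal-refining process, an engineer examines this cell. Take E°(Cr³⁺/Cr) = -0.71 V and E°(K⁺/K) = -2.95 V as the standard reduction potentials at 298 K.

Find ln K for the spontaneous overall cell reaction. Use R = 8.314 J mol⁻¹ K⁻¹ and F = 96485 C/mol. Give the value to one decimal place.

261.7

Cathode: Cr³⁺/Cr; anode: K⁺/K. E°cell = (-0.71) − (-2.95) = +2.24 V, with n = 3.
ΔG° = −nFE° = −RT ln K, so ln K = nFE°/(RT) = (3)(96485)(+2.24) / ((8.314)(298)) = 261.699.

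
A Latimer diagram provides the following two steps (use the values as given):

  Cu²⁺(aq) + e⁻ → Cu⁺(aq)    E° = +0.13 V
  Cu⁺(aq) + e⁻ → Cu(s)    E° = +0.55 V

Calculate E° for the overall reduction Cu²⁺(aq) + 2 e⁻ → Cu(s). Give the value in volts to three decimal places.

+0.340 V

Standard free energies of sequential steps add: ΔG°₃ = ΔG°₁ + ΔG°₂, so n₃E°₃ = n₁E°₁ + n₂E°₂.
E°₃ = (1×+0.13 + 1×+0.55) / 2 = (+0.680) / 2 = +0.340 V.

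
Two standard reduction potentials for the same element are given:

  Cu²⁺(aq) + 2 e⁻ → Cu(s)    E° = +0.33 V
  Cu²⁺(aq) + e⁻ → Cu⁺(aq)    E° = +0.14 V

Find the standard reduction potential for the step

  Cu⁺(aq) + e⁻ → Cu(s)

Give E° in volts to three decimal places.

Sequential free energies add, so n₃E°₃ = n₁E°₁ + n₂E°₂.
With n₃ = 2, and the known step contributing 1×(+0.14) V, the unknown satisfies 1·E° = 2×(+0.33) − 1×(+0.14) = +0.520.
E° = +0.520 / 1 = +0.520 V.

+0.520 V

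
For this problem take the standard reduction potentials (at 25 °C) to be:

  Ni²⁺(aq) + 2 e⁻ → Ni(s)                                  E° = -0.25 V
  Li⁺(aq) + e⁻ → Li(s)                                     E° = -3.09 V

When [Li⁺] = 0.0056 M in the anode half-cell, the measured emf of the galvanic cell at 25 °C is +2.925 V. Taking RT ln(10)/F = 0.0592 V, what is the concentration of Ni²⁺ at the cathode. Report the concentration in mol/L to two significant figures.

Ni²⁺/Ni is the cathode, Li⁺/Li the anode: E°cell = +2.84 V, n = 2.
Overall reaction: Ni²⁺(aq) + 2 Li(s) → Ni(s) + 2 Li⁺(aq); Q = [Li⁺]^2/[Ni²⁺]^1.
From E = E° − (0.0592/n) log Q: log Q = (E° − E)·n/0.0592 = (+2.84 − (+2.925))·2/0.0592 = -2.8716.
So 1·log[Ni²⁺] = 2·log(0.0056) − log Q = -4.5036 − (-2.8716) = -1.6320; [Ni²⁺] = 10^(-1.6320) ≈ 0.023 M.

0.023 M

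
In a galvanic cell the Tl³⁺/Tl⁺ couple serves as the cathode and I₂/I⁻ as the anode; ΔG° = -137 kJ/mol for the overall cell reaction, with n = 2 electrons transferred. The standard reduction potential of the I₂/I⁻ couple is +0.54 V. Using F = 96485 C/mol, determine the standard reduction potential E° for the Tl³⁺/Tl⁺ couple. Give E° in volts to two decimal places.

+1.25 V

E°cell = −ΔG°/(nF) = −(-137×10³)/((2)(96485)) = +0.710 V.
Since Tl³⁺/Tl⁺ is the cathode and I₂/I⁻ the anode, E°cell = E°(Tl³⁺/Tl⁺) − E°(I₂/I⁻).
So E°(Tl³⁺/Tl⁺) = E°cell + E°(I₂/I⁻) = +0.710 + (+0.54) = +1.25 V.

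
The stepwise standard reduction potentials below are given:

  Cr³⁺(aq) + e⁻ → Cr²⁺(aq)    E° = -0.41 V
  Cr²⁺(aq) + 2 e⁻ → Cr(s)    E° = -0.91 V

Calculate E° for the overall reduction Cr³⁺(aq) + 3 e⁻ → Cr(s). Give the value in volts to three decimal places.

-0.743 V

Since ΔG° = −nFE° is additive over sequential reductions, n₃E°₃ = n₁E°₁ + n₂E°₂.
E°₃ = (1×-0.41 + 2×-0.91) / 3 = (-2.230) / 3 = -0.743 V.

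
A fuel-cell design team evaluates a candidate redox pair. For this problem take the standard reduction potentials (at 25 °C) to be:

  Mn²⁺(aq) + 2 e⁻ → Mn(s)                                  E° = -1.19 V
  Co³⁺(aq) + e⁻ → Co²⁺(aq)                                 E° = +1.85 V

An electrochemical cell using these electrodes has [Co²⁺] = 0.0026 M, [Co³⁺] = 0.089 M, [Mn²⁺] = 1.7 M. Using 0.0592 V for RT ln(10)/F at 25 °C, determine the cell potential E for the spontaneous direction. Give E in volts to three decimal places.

Co³⁺/Co²⁺ is the cathode (higher E°), Mn²⁺/Mn the anode: E°cell = +1.85 − (-1.19) = +3.04 V, n = 2.
Overall: 2 Co³⁺(aq) + Mn(s) → 2 Co²⁺(aq) + Mn²⁺(aq)
Q = [Co²⁺]^2·[Mn²⁺] / ([Co³⁺]^2); log Q = -2.838.
E = E° − (0.0592/n) log Q = +3.04 − (0.0592/2)(-2.838) = +3.124 V.

+3.124 V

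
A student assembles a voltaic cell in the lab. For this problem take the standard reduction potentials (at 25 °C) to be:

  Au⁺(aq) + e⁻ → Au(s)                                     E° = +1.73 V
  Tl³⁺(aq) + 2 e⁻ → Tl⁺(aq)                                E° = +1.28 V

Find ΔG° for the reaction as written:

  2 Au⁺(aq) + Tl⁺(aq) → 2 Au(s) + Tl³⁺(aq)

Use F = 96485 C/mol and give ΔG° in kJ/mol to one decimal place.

As written, Au⁺/Au is reduced (cathode) and Tl³⁺/Tl⁺ is oxidised (anode), so E°cell = (+1.73) − (+1.28) = +0.45 V.
Balancing electrons gives n = 2.
ΔG° = −nFE° = −(2)(96485)(+0.45) = -86,836 J = -86.8 kJ/mol.

-86.8 kJ/mol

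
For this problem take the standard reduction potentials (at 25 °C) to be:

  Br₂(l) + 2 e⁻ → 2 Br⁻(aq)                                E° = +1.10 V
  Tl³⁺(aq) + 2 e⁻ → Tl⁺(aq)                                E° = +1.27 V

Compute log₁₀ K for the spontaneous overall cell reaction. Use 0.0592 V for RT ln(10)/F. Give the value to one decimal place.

Cathode: Tl³⁺/Tl⁺; anode: Br₂/Br⁻. E°cell = +0.17 V, n = 2.
log K = nE°cell / 0.0592 = (2)(+0.17) / 0.0592 = 5.7.

5.7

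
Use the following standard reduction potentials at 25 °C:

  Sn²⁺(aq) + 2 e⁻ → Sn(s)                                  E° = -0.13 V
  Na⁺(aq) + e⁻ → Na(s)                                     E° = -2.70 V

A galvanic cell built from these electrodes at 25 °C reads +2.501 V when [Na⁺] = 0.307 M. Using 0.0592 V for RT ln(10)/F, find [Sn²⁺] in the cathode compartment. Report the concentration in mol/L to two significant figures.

0.00044 M

Sn²⁺/Sn is the cathode, Na⁺/Na the anode: E°cell = +2.57 V, n = 2.
Overall reaction: Sn²⁺(aq) + 2 Na(s) → Sn(s) + 2 Na⁺(aq); Q = [Na⁺]^2/[Sn²⁺]^1.
From E = E° − (0.0592/n) log Q: log Q = (E° − E)·n/0.0592 = (+2.57 − (+2.501))·2/0.0592 = 2.3311.
So 1·log[Sn²⁺] = 2·log(0.307) − log Q = -1.0257 − (2.3311) = -3.3568; [Sn²⁺] = 10^(-3.3568) ≈ 0.00044 M.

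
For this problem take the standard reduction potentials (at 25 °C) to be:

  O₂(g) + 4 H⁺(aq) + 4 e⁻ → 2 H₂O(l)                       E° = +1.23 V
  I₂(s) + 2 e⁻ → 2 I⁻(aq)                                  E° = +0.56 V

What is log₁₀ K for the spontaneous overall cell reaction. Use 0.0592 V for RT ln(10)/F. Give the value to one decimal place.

45.3

Cathode: O₂/H₂O; anode: I₂/I⁻. E°cell = +0.67 V, n = 4.
log K = nE°cell / 0.0592 = (4)(+0.67) / 0.0592 = 45.3.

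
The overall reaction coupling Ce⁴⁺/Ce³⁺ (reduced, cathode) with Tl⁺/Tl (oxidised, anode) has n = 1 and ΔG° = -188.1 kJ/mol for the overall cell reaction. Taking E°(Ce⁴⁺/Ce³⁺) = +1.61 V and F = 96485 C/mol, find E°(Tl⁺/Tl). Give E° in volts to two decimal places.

E°cell = −ΔG°/(nF) = −(-188.1×10³)/((1)(96485)) = +1.950 V.
Since Ce⁴⁺/Ce³⁺ is the cathode and Tl⁺/Tl the anode, E°cell = E°(Ce⁴⁺/Ce³⁺) − E°(Tl⁺/Tl).
So E°(Tl⁺/Tl) = E°(Ce⁴⁺/Ce³⁺) − E°cell = (+1.61) − (+1.950) = -0.34 V.

-0.34 V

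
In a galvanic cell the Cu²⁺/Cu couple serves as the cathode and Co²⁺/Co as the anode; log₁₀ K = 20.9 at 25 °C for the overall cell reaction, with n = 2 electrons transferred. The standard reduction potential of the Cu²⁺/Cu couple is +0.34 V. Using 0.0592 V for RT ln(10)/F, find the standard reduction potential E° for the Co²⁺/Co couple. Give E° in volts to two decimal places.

E°cell = (0.0592/n)·log K = (0.0592/2)(20.9) = +0.619 V.
Since Cu²⁺/Cu is the cathode and Co²⁺/Co the anode, E°cell = E°(Cu²⁺/Cu) − E°(Co²⁺/Co).
So E°(Co²⁺/Co) = E°(Cu²⁺/Cu) − E°cell = (+0.34) − (+0.619) = -0.28 V.

-0.28 V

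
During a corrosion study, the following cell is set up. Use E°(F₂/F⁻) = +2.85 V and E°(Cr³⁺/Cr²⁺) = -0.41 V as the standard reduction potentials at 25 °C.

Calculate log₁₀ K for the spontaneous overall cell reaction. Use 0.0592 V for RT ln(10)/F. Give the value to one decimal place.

Cathode: F₂/F⁻; anode: Cr³⁺/Cr²⁺. E°cell = +3.26 V, n = 2.
log K = nE°cell / 0.0592 = (2)(+3.26) / 0.0592 = 110.1.

110.1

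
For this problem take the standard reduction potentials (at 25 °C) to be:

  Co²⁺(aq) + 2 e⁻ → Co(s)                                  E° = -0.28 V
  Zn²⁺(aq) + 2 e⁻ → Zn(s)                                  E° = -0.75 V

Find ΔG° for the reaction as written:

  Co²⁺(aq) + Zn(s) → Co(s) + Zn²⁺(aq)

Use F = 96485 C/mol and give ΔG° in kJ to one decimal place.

-90.7 kJ

As written, Co²⁺/Co is reduced (cathode) and Zn²⁺/Zn is oxidised (anode), so E°cell = (-0.28) − (-0.75) = +0.47 V.
Balancing electrons gives n = 2.
ΔG° = −nFE° = −(2)(96485)(+0.47) = -90,696 J = -90.7 kJ.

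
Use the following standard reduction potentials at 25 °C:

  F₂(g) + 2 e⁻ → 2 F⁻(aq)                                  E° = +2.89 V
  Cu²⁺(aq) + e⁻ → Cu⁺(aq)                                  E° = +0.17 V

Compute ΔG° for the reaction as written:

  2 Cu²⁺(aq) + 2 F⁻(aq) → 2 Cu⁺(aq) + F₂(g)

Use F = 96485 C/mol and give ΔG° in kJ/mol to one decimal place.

As written, Cu²⁺/Cu⁺ is reduced (cathode) and F₂/F⁻ is oxidised (anode), so E°cell = (+0.17) − (+2.89) = -2.72 V.
Balancing electrons gives n = 2.
ΔG° = −nFE° = −(2)(96485)(-2.72) = 524,878 J = +524.9 kJ/mol.

+524.9 kJ/mol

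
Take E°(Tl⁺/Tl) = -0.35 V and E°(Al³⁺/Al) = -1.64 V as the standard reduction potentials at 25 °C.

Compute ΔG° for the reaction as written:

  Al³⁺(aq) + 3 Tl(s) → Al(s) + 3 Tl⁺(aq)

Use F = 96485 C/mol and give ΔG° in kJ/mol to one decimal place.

+373.4 kJ/mol

As written, Al³⁺/Al is reduced (cathode) and Tl⁺/Tl is oxidised (anode), so E°cell = (-1.64) − (-0.35) = -1.29 V.
Balancing electrons gives n = 3.
ΔG° = −nFE° = −(3)(96485)(-1.29) = 373,397 J = +373.4 kJ/mol.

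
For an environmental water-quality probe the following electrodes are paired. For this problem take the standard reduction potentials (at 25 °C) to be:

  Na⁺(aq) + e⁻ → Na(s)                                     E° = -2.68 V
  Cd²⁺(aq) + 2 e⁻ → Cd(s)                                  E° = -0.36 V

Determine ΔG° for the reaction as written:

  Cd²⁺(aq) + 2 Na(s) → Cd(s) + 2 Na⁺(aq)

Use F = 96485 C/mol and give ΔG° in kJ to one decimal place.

-447.7 kJ

As written, Cd²⁺/Cd is reduced (cathode) and Na⁺/Na is oxidised (anode), so E°cell = (-0.36) − (-2.68) = +2.32 V.
Balancing electrons gives n = 2.
ΔG° = −nFE° = −(2)(96485)(+2.32) = -447,690 J = -447.7 kJ.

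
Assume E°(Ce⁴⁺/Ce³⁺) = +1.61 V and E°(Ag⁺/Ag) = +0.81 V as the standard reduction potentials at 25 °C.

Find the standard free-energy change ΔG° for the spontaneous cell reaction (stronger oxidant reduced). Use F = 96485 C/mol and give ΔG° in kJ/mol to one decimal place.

-77.2 kJ/mol

Ce⁴⁺/Ce³⁺ (E° = +1.61 V) is the cathode; Ag⁺/Ag (E° = +0.81 V) is the anode, so E°cell = +0.80 V.
Balancing electrons gives n = 1 (lcm of 1 and 1).
ΔG° = −nFE° = −(1)(96485)(+0.80) = -77,188 J = -77.2 kJ/mol.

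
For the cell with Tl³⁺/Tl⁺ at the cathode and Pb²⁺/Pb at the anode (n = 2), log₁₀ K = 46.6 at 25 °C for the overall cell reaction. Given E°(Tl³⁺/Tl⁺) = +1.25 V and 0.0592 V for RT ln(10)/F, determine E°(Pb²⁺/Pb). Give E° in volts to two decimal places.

-0.13 V

E°cell = (0.0592/n)·log K = (0.0592/2)(46.6) = +1.379 V.
Since Tl³⁺/Tl⁺ is the cathode and Pb²⁺/Pb the anode, E°cell = E°(Tl³⁺/Tl⁺) − E°(Pb²⁺/Pb).
So E°(Pb²⁺/Pb) = E°(Tl³⁺/Tl⁺) − E°cell = (+1.25) − (+1.379) = -0.13 V.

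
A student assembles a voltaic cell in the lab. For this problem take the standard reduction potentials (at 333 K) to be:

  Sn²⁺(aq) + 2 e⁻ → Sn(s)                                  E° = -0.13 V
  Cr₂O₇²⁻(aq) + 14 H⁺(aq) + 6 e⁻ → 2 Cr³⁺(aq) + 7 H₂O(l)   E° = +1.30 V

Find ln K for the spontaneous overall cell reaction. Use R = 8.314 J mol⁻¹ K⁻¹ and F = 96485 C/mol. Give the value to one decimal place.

299.0

Cathode: Cr₂O₇²⁻/Cr³⁺; anode: Sn²⁺/Sn. E°cell = (+1.30) − (-0.13) = +1.43 V, with n = 6.
ΔG° = −nFE° = −RT ln K, so ln K = nFE°/(RT) = (6)(96485)(+1.43) / ((8.314)(333)) = 299.015.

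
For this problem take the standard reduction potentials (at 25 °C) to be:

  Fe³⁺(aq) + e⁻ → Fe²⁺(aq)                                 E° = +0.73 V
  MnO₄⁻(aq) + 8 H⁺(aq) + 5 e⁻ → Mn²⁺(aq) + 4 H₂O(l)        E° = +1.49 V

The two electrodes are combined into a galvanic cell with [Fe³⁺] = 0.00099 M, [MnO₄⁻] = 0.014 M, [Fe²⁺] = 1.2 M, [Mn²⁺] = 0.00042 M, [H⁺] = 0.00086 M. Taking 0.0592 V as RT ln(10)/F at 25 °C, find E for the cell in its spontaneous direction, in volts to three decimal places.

+0.670 V

MnO₄⁻/Mn²⁺ is the cathode (higher E°), Fe³⁺/Fe²⁺ the anode: E°cell = +1.49 − (+0.73) = +0.76 V, n = 5.
Overall: MnO₄⁻(aq) + 8 H⁺(aq) + 5 Fe²⁺(aq) → Mn²⁺(aq) + 4 H₂O(l) + 5 Fe³⁺(aq)
Q = [Mn²⁺]·[Fe³⁺]^5 / ([MnO₄⁻]·[H⁺]^8·[Fe²⁺]^5); log Q = 7.583.
E = E° − (0.0592/n) log Q = +0.76 − (0.0592/5)(7.583) = +0.670 V.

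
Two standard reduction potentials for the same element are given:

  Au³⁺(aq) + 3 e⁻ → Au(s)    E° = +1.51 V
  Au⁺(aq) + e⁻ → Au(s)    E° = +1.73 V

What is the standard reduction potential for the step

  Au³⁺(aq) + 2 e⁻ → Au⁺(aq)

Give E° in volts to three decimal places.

Sequential free energies add, so n₃E°₃ = n₁E°₁ + n₂E°₂.
With n₃ = 3, and the known step contributing 1×(+1.73) V, the unknown satisfies 2·E° = 3×(+1.51) − 1×(+1.73) = +2.800.
E° = +2.800 / 2 = +1.400 V.

+1.400 V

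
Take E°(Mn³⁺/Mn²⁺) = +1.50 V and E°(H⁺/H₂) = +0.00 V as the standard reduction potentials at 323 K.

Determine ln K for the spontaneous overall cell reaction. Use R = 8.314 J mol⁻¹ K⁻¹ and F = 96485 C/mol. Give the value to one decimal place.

Cathode: Mn³⁺/Mn²⁺; anode: H⁺/H₂. E°cell = (+1.50) − (+0.00) = +1.50 V, with n = 2.
ΔG° = −nFE° = −RT ln K, so ln K = nFE°/(RT) = (2)(96485)(+1.50) / ((8.314)(323)) = 107.788.

107.8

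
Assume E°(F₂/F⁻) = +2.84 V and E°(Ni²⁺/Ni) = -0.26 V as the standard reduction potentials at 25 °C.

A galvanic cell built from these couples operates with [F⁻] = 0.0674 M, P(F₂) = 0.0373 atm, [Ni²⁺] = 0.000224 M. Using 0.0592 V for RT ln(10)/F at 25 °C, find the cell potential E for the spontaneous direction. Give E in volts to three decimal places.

+3.235 V

F₂/F⁻ is the cathode (higher E°), Ni²⁺/Ni the anode: E°cell = +2.84 − (-0.26) = +3.10 V, n = 2.
Overall: F₂(g) + Ni(s) → 2 F⁻(aq) + Ni²⁺(aq)
Q = [F⁻]^2·[Ni²⁺] / (P(F₂)); log Q = -4.564.
E = E° − (0.0592/n) log Q = +3.10 − (0.0592/2)(-4.564) = +3.235 V.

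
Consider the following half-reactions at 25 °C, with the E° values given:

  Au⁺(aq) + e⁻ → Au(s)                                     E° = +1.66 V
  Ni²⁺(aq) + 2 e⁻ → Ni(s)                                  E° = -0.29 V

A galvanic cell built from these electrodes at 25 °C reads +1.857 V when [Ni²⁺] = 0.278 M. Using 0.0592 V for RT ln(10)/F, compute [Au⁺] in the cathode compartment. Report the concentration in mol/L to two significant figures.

Au⁺/Au is the cathode, Ni²⁺/Ni the anode: E°cell = +1.95 V, n = 2.
Overall reaction: 2 Au⁺(aq) + Ni(s) → 2 Au(s) + Ni²⁺(aq); Q = [Ni²⁺]^1/[Au⁺]^2.
From E = E° − (0.0592/n) log Q: log Q = (E° − E)·n/0.0592 = (+1.95 − (+1.857))·2/0.0592 = 3.1419.
So 2·log[Au⁺] = 1·log(0.278) − log Q = -0.5560 − (3.1419) = -3.6979; log[Au⁺] = -3.6979 / 2 = -1.8490; [Au⁺] = 10^(-1.8490) ≈ 0.014 M.

0.014 M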